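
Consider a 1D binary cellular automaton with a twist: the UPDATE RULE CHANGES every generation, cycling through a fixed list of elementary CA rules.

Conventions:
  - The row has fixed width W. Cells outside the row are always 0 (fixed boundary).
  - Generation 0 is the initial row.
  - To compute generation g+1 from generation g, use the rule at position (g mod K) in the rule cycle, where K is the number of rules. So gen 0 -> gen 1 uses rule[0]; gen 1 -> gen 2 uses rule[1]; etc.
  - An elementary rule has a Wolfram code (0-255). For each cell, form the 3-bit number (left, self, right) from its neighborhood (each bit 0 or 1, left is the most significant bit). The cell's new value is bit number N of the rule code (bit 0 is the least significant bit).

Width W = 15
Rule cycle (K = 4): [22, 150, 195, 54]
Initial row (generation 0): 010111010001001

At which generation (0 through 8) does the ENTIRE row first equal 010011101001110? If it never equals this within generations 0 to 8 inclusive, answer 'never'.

Answer: never

Derivation:
Gen 0: 010111010001001
Gen 1 (rule 22): 110000011011111
Gen 2 (rule 150): 001000100001110
Gen 3 (rule 195): 110011001110110
Gen 4 (rule 54): 001100110001001
Gen 5 (rule 22): 010011001011111
Gen 6 (rule 150): 111100111001110
Gen 7 (rule 195): 011101011010110
Gen 8 (rule 54): 100011100111001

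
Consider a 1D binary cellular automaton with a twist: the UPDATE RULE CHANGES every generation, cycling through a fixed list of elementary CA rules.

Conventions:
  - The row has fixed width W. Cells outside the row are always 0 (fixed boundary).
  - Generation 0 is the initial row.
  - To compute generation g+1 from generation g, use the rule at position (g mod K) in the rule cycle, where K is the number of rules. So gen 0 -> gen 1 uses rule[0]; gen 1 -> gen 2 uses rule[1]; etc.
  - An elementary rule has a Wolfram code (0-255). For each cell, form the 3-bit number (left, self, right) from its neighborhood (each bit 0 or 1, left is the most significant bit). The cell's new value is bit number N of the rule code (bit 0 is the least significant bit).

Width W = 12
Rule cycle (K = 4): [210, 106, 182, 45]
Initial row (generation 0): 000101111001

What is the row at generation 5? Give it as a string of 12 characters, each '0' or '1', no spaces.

Answer: 011011101110

Derivation:
Gen 0: 000101111001
Gen 1 (rule 210): 001000111110
Gen 2 (rule 106): 010001100010
Gen 3 (rule 182): 111010010111
Gen 4 (rule 45): 100110011100
Gen 5 (rule 210): 011011101110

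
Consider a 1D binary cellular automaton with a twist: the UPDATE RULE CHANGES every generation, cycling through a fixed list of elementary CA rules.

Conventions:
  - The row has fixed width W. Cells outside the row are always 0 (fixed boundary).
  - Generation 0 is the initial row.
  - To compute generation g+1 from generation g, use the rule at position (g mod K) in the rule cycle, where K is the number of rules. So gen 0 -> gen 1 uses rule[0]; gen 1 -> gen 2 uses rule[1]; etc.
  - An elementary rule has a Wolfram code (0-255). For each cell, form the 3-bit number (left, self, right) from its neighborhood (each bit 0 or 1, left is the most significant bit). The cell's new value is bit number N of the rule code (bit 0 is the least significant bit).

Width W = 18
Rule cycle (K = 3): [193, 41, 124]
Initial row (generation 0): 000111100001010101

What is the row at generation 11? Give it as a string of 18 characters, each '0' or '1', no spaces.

Answer: 001000011000000100

Derivation:
Gen 0: 000111100001010101
Gen 1 (rule 193): 110011101100000000
Gen 2 (rule 41): 100010011001111111
Gen 3 (rule 124): 110011011101000001
Gen 4 (rule 193): 010001001100011100
Gen 5 (rule 41): 000100001001010001
Gen 6 (rule 124): 000110001101111001
Gen 7 (rule 193): 110010100100111000
Gen 8 (rule 41): 100001000000100011
Gen 9 (rule 124): 110001100000110011
Gen 10 (rule 193): 010100101110010001
Gen 11 (rule 41): 001000011000000100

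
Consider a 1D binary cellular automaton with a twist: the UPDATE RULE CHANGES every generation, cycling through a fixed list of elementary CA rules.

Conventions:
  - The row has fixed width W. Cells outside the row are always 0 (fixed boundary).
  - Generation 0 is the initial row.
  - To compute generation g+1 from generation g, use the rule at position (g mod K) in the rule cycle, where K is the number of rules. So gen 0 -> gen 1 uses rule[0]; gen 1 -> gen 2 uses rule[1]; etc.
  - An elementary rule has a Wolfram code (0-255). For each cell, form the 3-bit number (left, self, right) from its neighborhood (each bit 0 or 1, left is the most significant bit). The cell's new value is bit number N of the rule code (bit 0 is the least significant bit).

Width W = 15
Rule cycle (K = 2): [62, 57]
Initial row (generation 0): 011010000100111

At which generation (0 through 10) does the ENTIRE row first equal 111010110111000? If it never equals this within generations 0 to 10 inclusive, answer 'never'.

Gen 0: 011010000100111
Gen 1 (rule 62): 110111001111100
Gen 2 (rule 57): 101100101000011
Gen 3 (rule 62): 111011111100110
Gen 4 (rule 57): 100110000010101
Gen 5 (rule 62): 111101000111111
Gen 6 (rule 57): 100010110100000
Gen 7 (rule 62): 110111101110000
Gen 8 (rule 57): 101100011001111
Gen 9 (rule 62): 111010110111000
Gen 10 (rule 57): 100101101100111

Answer: 9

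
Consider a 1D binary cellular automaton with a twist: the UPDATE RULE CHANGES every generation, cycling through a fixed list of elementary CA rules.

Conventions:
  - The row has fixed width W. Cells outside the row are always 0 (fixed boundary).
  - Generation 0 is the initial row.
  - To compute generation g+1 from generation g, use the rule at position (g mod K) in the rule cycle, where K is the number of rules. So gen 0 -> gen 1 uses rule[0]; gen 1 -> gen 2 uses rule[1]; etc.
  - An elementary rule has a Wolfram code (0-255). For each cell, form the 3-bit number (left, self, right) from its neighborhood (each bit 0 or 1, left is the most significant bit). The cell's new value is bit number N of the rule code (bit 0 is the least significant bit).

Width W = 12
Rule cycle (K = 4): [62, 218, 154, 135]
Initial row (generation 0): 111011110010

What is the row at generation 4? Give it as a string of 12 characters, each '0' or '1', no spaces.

Gen 0: 111011110010
Gen 1 (rule 62): 100110001111
Gen 2 (rule 218): 011111011111
Gen 3 (rule 154): 111110011110
Gen 4 (rule 135): 011100101100

Answer: 011100101100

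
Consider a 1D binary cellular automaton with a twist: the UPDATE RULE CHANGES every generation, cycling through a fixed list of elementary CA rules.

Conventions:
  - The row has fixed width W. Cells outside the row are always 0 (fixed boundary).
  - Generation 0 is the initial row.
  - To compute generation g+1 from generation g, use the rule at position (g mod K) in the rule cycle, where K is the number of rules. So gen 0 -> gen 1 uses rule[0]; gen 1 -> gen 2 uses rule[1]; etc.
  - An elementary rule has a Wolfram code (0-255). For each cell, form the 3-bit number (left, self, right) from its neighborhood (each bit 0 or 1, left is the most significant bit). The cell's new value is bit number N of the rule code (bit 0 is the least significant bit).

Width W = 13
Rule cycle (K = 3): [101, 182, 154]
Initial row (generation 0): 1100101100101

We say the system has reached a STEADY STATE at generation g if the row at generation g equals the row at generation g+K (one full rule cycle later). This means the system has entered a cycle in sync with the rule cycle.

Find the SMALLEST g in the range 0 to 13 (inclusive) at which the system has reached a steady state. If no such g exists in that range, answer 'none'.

Answer: 13

Derivation:
Gen 0: 1100101100101
Gen 1 (rule 101): 0100110100111
Gen 2 (rule 182): 1111001111010
Gen 3 (rule 154): 1110111110001
Gen 4 (rule 101): 0011000010101
Gen 5 (rule 182): 0100100111111
Gen 6 (rule 154): 1011011111110
Gen 7 (rule 101): 1101100000010
Gen 8 (rule 182): 0010010000111
Gen 9 (rule 154): 0101101001110
Gen 10 (rule 101): 0110111000010
Gen 11 (rule 182): 1001010100111
Gen 12 (rule 154): 0110000011110
Gen 13 (rule 101): 0010111000010
Gen 14 (rule 182): 0111010100111
Gen 15 (rule 154): 1110000011110
Gen 16 (rule 101): 0010111000010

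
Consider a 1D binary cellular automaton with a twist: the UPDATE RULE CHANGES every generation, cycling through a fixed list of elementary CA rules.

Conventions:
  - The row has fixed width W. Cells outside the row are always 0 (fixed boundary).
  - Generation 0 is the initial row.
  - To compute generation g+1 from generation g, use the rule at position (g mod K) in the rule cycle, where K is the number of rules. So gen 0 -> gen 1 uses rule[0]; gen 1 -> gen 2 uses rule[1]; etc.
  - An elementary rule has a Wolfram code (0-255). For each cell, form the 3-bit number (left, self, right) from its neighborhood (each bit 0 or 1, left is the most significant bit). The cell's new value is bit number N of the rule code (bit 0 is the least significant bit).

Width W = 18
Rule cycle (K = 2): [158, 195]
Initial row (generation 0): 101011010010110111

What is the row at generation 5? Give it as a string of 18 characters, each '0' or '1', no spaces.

Gen 0: 101011010010110111
Gen 1 (rule 158): 101010011110100110
Gen 2 (rule 195): 000000101110001010
Gen 3 (rule 158): 000001101101011011
Gen 4 (rule 195): 111110100100001001
Gen 5 (rule 158): 111100111110011111

Answer: 111100111110011111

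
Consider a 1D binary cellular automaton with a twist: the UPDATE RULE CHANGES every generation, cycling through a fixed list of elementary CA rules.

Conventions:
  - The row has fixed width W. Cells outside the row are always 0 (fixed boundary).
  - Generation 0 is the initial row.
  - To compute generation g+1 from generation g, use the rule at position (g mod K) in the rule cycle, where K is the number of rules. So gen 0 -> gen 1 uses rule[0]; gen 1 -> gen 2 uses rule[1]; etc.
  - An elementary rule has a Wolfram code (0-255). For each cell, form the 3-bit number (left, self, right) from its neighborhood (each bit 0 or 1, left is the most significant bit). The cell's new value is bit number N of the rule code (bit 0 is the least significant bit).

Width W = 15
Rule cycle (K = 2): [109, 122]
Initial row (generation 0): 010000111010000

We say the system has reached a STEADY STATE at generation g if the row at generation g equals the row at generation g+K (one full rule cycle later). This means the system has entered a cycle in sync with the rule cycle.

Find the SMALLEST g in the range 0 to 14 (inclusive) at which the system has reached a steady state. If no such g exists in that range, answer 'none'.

Gen 0: 010000111010000
Gen 1 (rule 109): 010110101110111
Gen 2 (rule 122): 101111011011101
Gen 3 (rule 109): 111001111110111
Gen 4 (rule 122): 101111000011101
Gen 5 (rule 109): 111001011010111
Gen 6 (rule 122): 101110111101101
Gen 7 (rule 109): 111011100111111
Gen 8 (rule 122): 101110111100001
Gen 9 (rule 109): 111011100101101
Gen 10 (rule 122): 101110111011110
Gen 11 (rule 109): 111011101110010
Gen 12 (rule 122): 101110111011101
Gen 13 (rule 109): 111011101110111
Gen 14 (rule 122): 101110111011101
Gen 15 (rule 109): 111011101110111
Gen 16 (rule 122): 101110111011101

Answer: 12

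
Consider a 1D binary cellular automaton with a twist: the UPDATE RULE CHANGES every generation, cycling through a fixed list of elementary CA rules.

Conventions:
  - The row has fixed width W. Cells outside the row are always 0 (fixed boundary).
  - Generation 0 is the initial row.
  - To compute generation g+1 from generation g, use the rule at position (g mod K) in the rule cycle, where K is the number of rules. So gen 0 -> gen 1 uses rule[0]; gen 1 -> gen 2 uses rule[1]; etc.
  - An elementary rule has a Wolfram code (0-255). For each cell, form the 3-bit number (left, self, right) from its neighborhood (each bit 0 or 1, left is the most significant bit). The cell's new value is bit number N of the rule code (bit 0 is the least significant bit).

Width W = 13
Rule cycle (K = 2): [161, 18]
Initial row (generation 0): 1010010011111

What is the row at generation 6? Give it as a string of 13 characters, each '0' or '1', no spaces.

Gen 0: 1010010011111
Gen 1 (rule 161): 0100000001110
Gen 2 (rule 18): 1010000010001
Gen 3 (rule 161): 0100111000100
Gen 4 (rule 18): 1011000101010
Gen 5 (rule 161): 0100010010100
Gen 6 (rule 18): 1010101100010

Answer: 1010101100010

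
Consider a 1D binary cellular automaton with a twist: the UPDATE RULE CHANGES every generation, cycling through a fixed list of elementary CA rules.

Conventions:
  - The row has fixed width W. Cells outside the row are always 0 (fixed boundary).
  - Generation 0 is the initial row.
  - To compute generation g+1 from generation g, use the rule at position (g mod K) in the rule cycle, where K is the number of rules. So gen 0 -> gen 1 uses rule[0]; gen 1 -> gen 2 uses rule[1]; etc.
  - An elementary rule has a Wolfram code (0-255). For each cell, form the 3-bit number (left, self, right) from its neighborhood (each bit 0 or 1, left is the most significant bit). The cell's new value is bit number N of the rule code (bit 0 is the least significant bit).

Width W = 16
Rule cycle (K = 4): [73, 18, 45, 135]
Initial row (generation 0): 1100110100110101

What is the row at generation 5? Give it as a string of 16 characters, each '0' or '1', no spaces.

Answer: 0000101011011011

Derivation:
Gen 0: 1100110100110101
Gen 1 (rule 73): 1100110000110000
Gen 2 (rule 18): 0011001001001000
Gen 3 (rule 45): 1010001001001011
Gen 4 (rule 135): 1010111011011000
Gen 5 (rule 73): 0000101011011011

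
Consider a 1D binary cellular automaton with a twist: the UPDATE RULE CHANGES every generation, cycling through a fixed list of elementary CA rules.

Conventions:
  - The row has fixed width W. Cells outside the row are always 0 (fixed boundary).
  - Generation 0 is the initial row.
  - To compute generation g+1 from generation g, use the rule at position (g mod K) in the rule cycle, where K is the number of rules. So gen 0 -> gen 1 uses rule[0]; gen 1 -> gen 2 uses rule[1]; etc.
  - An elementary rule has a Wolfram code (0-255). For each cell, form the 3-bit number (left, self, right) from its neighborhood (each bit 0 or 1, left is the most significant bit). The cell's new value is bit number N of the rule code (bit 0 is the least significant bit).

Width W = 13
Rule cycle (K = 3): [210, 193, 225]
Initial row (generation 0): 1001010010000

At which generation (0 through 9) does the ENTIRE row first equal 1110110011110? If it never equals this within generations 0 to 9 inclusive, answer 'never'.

Gen 0: 1001010010000
Gen 1 (rule 210): 0110001101000
Gen 2 (rule 193): 0010100100011
Gen 3 (rule 225): 1001000001001
Gen 4 (rule 210): 0110100010110
Gen 5 (rule 193): 0010001000010
Gen 6 (rule 225): 1000100011000
Gen 7 (rule 210): 0101010101100
Gen 8 (rule 193): 0000000000101
Gen 9 (rule 225): 1111111110010

Answer: never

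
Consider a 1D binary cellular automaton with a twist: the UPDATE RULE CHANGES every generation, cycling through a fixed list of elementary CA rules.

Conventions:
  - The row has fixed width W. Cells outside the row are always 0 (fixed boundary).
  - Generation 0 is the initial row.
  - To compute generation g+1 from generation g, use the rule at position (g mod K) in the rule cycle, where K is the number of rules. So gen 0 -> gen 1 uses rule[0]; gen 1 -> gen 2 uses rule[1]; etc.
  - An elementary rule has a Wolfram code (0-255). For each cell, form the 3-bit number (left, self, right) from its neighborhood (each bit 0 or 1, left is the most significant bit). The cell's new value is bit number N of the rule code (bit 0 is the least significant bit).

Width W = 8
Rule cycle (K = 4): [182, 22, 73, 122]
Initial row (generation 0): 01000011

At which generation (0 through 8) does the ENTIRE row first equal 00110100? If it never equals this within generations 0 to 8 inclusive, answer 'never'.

Answer: never

Derivation:
Gen 0: 01000011
Gen 1 (rule 182): 11100100
Gen 2 (rule 22): 00011110
Gen 3 (rule 73): 11010010
Gen 4 (rule 122): 11101101
Gen 5 (rule 182): 01010011
Gen 6 (rule 22): 11011100
Gen 7 (rule 73): 11010101
Gen 8 (rule 122): 11101010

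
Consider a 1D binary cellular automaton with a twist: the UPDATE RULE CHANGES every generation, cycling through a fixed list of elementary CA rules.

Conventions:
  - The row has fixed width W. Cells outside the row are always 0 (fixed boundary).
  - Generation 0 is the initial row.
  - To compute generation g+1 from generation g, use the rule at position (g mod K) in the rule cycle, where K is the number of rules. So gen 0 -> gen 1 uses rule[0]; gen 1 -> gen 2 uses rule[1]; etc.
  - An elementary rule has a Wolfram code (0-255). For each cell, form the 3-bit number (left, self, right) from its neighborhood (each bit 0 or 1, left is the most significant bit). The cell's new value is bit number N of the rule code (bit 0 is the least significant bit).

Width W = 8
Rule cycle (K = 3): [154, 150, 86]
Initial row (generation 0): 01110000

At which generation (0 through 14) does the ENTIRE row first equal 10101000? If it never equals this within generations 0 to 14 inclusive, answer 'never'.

Answer: 7

Derivation:
Gen 0: 01110000
Gen 1 (rule 154): 11101000
Gen 2 (rule 150): 01001100
Gen 3 (rule 86): 11110110
Gen 4 (rule 154): 11100101
Gen 5 (rule 150): 01011101
Gen 6 (rule 86): 11000101
Gen 7 (rule 154): 10101000
Gen 8 (rule 150): 10101100
Gen 9 (rule 86): 10100110
Gen 10 (rule 154): 00011101
Gen 11 (rule 150): 00101001
Gen 12 (rule 86): 01101111
Gen 13 (rule 154): 11001110
Gen 14 (rule 150): 00110101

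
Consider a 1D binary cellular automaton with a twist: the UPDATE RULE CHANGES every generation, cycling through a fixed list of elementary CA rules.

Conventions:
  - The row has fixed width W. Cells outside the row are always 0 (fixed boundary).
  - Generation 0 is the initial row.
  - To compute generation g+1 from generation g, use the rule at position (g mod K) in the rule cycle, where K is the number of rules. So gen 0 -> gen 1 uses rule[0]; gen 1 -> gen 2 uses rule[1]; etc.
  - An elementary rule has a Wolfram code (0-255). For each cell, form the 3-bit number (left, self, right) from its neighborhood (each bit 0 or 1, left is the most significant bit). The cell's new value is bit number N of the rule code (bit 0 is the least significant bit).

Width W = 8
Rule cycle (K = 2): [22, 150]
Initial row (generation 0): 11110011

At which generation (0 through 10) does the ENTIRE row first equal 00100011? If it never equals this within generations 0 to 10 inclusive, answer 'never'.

Answer: 6

Derivation:
Gen 0: 11110011
Gen 1 (rule 22): 00001100
Gen 2 (rule 150): 00010010
Gen 3 (rule 22): 00111111
Gen 4 (rule 150): 01011110
Gen 5 (rule 22): 11000001
Gen 6 (rule 150): 00100011
Gen 7 (rule 22): 01110100
Gen 8 (rule 150): 10100110
Gen 9 (rule 22): 10111001
Gen 10 (rule 150): 10010111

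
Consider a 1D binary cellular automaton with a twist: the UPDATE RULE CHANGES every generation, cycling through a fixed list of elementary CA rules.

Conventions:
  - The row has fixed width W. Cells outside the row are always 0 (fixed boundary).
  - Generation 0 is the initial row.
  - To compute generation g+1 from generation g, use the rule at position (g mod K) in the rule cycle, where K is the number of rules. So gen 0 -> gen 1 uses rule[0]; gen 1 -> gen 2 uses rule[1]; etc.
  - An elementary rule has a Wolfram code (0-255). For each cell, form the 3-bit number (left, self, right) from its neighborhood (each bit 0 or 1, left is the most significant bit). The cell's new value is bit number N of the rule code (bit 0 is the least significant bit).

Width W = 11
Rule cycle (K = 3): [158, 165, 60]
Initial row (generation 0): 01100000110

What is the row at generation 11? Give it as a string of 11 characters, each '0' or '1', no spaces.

Answer: 11101111000

Derivation:
Gen 0: 01100000110
Gen 1 (rule 158): 11010001101
Gen 2 (rule 165): 00110100011
Gen 3 (rule 60): 00101110010
Gen 4 (rule 158): 01101101111
Gen 5 (rule 165): 00010010110
Gen 6 (rule 60): 00011011101
Gen 7 (rule 158): 00110011001
Gen 8 (rule 165): 10000000001
Gen 9 (rule 60): 11000000001
Gen 10 (rule 158): 10100000011
Gen 11 (rule 165): 11101111000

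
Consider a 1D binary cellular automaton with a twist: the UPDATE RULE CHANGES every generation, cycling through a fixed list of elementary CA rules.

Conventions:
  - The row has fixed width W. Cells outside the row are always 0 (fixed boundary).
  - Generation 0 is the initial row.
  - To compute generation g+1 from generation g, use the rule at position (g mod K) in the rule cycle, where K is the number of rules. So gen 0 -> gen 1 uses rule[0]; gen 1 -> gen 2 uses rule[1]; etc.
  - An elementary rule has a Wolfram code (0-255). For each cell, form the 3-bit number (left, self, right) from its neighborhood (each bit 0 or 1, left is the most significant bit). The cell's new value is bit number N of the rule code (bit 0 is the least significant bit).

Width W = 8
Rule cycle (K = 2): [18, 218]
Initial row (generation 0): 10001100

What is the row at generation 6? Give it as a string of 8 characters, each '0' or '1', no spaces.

Gen 0: 10001100
Gen 1 (rule 18): 01010010
Gen 2 (rule 218): 10001101
Gen 3 (rule 18): 01010000
Gen 4 (rule 218): 10001000
Gen 5 (rule 18): 01010100
Gen 6 (rule 218): 10000010

Answer: 10000010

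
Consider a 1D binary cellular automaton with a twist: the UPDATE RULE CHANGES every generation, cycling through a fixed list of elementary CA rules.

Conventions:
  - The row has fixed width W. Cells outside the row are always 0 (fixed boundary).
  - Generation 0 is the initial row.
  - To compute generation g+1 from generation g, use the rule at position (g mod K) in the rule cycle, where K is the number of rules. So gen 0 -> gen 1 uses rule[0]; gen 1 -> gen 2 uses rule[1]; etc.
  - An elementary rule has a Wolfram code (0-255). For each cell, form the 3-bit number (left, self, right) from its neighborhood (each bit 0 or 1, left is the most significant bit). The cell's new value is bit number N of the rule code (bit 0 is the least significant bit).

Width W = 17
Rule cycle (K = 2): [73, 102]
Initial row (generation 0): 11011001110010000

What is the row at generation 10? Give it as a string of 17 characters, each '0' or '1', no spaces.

Gen 0: 11011001110010000
Gen 1 (rule 73): 11011001010000111
Gen 2 (rule 102): 01101011110001001
Gen 3 (rule 73): 01100010010100000
Gen 4 (rule 102): 10100110111100000
Gen 5 (rule 73): 00000110100101111
Gen 6 (rule 102): 00001011101110001
Gen 7 (rule 73): 11100010101010100
Gen 8 (rule 102): 00100111111111100
Gen 9 (rule 73): 10000100000000101
Gen 10 (rule 102): 10001100000001111

Answer: 10001100000001111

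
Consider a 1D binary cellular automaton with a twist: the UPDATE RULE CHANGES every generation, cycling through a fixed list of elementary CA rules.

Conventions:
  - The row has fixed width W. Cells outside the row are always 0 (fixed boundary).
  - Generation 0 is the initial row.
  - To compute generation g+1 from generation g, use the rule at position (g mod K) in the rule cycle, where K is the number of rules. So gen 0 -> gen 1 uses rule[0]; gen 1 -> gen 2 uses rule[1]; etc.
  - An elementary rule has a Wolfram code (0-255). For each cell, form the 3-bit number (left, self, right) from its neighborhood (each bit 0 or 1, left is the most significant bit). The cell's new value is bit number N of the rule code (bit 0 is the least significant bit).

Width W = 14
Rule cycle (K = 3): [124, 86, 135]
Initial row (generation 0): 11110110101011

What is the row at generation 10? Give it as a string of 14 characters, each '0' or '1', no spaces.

Answer: 10110001101100

Derivation:
Gen 0: 11110110101011
Gen 1 (rule 124): 10011111111111
Gen 2 (rule 86): 11100000000001
Gen 3 (rule 135): 01001111111111
Gen 4 (rule 124): 01101000000001
Gen 5 (rule 86): 10101100000011
Gen 6 (rule 135): 10100001111100
Gen 7 (rule 124): 11110001000110
Gen 8 (rule 86): 00011011101011
Gen 9 (rule 135): 11100001001000
Gen 10 (rule 124): 10110001101100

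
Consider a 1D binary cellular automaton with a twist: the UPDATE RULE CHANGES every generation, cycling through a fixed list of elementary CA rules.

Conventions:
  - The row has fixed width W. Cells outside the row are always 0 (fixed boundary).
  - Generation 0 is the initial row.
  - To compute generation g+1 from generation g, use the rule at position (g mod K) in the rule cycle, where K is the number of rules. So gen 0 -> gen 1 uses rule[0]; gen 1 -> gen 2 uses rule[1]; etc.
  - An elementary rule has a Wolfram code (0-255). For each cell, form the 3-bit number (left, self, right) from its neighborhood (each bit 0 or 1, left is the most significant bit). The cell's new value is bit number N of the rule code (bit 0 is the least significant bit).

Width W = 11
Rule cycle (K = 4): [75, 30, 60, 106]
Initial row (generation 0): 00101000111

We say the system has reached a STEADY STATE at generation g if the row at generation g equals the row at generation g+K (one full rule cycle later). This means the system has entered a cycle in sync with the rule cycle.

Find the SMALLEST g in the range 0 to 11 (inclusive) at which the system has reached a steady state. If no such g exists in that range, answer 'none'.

Answer: none

Derivation:
Gen 0: 00101000111
Gen 1 (rule 75): 11000011101
Gen 2 (rule 30): 10100110001
Gen 3 (rule 60): 11110101001
Gen 4 (rule 106): 10011010010
Gen 5 (rule 75): 00111000100
Gen 6 (rule 30): 01100101110
Gen 7 (rule 60): 01010111001
Gen 8 (rule 106): 10101101010
Gen 9 (rule 75): 00001100000
Gen 10 (rule 30): 00011010000
Gen 11 (rule 60): 00010111000
Gen 12 (rule 106): 00101101000
Gen 13 (rule 75): 11001100011
Gen 14 (rule 30): 10111010110
Gen 15 (rule 60): 11100111101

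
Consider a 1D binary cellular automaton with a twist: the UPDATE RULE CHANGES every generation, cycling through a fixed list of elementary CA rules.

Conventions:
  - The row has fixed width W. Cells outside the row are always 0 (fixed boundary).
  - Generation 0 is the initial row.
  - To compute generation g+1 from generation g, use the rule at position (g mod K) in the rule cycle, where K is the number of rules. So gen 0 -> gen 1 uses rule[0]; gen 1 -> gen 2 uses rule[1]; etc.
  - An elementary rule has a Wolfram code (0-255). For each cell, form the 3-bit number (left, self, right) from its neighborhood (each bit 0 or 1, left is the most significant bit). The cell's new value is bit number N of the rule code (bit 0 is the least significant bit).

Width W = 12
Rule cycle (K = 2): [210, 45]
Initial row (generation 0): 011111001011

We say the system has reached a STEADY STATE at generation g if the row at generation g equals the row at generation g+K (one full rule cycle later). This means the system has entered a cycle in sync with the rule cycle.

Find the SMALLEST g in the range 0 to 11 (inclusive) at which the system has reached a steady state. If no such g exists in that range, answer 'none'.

Answer: none

Derivation:
Gen 0: 011111001011
Gen 1 (rule 210): 101111110001
Gen 2 (rule 45): 111000000101
Gen 3 (rule 210): 011100001000
Gen 4 (rule 45): 010001101011
Gen 5 (rule 210): 101010100001
Gen 6 (rule 45): 111111101101
Gen 7 (rule 210): 011111100100
Gen 8 (rule 45): 010000000101
Gen 9 (rule 210): 101000001000
Gen 10 (rule 45): 111011101011
Gen 11 (rule 210): 011001100001
Gen 12 (rule 45): 010001001101
Gen 13 (rule 210): 101010110100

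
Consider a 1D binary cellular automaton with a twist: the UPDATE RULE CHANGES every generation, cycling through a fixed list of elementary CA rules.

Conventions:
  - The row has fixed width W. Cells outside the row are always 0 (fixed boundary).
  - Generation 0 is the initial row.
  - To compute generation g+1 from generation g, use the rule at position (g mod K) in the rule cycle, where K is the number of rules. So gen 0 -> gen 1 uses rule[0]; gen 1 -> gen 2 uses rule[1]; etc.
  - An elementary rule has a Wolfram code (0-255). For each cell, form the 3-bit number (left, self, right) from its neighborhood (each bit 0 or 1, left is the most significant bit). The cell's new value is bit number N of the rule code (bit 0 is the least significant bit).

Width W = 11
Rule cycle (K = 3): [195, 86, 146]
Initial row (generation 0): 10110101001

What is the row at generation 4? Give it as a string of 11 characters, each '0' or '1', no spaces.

Gen 0: 10110101001
Gen 1 (rule 195): 00010000010
Gen 2 (rule 86): 00111000111
Gen 3 (rule 146): 01010101010
Gen 4 (rule 195): 10000000000

Answer: 10000000000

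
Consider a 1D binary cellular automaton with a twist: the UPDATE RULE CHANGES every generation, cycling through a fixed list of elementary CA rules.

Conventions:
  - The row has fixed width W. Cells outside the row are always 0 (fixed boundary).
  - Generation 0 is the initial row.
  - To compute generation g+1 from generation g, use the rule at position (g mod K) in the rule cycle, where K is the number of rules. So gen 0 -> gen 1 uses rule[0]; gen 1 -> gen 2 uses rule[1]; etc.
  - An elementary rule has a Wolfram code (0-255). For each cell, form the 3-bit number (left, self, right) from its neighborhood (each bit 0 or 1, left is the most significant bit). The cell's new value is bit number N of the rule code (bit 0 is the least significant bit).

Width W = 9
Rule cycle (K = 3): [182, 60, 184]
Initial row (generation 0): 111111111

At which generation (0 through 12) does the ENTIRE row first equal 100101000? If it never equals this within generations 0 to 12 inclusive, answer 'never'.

Gen 0: 111111111
Gen 1 (rule 182): 011111110
Gen 2 (rule 60): 010000001
Gen 3 (rule 184): 001000000
Gen 4 (rule 182): 011100000
Gen 5 (rule 60): 010010000
Gen 6 (rule 184): 001001000
Gen 7 (rule 182): 011111100
Gen 8 (rule 60): 010000010
Gen 9 (rule 184): 001000001
Gen 10 (rule 182): 011100011
Gen 11 (rule 60): 010010010
Gen 12 (rule 184): 001001001

Answer: never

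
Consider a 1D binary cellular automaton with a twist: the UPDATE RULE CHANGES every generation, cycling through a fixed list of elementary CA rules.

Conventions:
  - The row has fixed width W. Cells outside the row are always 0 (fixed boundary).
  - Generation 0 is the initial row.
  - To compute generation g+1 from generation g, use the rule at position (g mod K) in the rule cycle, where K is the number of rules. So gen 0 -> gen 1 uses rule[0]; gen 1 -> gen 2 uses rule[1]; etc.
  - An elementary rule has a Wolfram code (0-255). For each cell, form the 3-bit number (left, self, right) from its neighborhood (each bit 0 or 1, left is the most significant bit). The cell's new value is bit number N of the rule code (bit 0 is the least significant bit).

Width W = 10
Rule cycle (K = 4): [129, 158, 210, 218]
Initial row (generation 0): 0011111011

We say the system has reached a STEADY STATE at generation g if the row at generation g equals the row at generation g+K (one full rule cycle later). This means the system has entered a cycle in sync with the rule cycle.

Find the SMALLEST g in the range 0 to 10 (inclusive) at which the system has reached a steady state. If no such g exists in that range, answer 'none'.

Gen 0: 0011111011
Gen 1 (rule 129): 1001110000
Gen 2 (rule 158): 1111101000
Gen 3 (rule 210): 0111100100
Gen 4 (rule 218): 1111111010
Gen 5 (rule 129): 0111110000
Gen 6 (rule 158): 1111101000
Gen 7 (rule 210): 0111100100
Gen 8 (rule 218): 1111111010
Gen 9 (rule 129): 0111110000
Gen 10 (rule 158): 1111101000
Gen 11 (rule 210): 0111100100
Gen 12 (rule 218): 1111111010
Gen 13 (rule 129): 0111110000
Gen 14 (rule 158): 1111101000

Answer: 2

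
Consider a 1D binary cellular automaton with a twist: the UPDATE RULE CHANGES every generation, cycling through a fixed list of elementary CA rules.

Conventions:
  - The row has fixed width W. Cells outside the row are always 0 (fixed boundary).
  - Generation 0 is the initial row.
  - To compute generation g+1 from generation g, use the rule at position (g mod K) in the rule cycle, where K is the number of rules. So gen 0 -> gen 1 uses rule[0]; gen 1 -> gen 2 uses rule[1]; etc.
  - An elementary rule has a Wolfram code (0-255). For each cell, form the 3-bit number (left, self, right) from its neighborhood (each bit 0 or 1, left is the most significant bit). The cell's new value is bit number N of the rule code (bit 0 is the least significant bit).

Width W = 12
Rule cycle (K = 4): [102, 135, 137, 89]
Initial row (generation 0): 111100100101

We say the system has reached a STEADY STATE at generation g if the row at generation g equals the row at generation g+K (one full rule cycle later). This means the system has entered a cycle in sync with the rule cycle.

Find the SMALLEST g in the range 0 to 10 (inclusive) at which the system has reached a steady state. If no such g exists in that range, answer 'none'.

Gen 0: 111100100101
Gen 1 (rule 102): 000101101111
Gen 2 (rule 135): 111100000110
Gen 3 (rule 137): 111001110100
Gen 4 (rule 89): 101101010011
Gen 5 (rule 102): 110111110101
Gen 6 (rule 135): 000011100101
Gen 7 (rule 137): 111011000000
Gen 8 (rule 89): 101011111111
Gen 9 (rule 102): 111100000001
Gen 10 (rule 135): 011001111111
Gen 11 (rule 137): 010001111110
Gen 12 (rule 89): 001101000011
Gen 13 (rule 102): 010111000101
Gen 14 (rule 135): 110010011101

Answer: none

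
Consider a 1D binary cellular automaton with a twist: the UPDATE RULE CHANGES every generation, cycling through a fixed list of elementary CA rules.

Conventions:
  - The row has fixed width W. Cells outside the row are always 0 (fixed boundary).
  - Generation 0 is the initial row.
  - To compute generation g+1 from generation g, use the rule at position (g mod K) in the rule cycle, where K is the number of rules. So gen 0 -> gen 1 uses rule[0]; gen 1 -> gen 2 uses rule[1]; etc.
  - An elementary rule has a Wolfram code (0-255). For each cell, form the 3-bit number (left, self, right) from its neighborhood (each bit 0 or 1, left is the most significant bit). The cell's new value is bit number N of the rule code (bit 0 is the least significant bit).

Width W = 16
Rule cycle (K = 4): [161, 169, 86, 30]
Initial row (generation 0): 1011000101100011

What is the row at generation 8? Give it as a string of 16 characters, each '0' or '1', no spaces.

Gen 0: 1011000101100011
Gen 1 (rule 161): 0100010010001000
Gen 2 (rule 169): 0001000000100011
Gen 3 (rule 86): 0011100001110101
Gen 4 (rule 30): 0110010011000101
Gen 5 (rule 161): 0000000000010010
Gen 6 (rule 169): 1111111111000000
Gen 7 (rule 86): 0000000001100000
Gen 8 (rule 30): 0000000011010000

Answer: 0000000011010000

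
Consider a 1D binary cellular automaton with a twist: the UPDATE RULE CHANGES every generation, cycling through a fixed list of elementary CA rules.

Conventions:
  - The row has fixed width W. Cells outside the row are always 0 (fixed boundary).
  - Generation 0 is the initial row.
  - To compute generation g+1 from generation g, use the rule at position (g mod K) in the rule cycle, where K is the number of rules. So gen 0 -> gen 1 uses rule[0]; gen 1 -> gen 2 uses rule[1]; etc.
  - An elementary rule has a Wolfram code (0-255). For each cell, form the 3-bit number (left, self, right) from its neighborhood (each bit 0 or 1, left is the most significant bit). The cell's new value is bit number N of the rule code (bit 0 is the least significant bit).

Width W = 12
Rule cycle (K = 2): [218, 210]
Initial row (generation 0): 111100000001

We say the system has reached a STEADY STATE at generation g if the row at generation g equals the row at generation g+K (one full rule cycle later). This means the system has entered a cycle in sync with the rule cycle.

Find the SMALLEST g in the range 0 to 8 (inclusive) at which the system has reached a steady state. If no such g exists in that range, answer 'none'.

Gen 0: 111100000001
Gen 1 (rule 218): 111110000010
Gen 2 (rule 210): 011111000101
Gen 3 (rule 218): 111111101000
Gen 4 (rule 210): 011111100100
Gen 5 (rule 218): 111111111010
Gen 6 (rule 210): 011111111001
Gen 7 (rule 218): 111111111110
Gen 8 (rule 210): 011111111111
Gen 9 (rule 218): 111111111111
Gen 10 (rule 210): 011111111111

Answer: 8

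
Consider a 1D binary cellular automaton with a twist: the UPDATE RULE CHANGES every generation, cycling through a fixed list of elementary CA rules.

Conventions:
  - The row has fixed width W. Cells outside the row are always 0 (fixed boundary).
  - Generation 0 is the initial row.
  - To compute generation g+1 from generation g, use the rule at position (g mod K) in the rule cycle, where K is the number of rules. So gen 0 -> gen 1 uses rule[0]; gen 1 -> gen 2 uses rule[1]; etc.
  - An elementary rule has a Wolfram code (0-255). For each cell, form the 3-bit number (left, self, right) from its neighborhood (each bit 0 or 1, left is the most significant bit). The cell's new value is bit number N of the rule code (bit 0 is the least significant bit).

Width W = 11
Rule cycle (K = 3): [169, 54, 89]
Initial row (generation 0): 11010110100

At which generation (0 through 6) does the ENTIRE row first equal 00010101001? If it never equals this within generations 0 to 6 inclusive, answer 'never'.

Answer: never

Derivation:
Gen 0: 11010110100
Gen 1 (rule 169): 10101101001
Gen 2 (rule 54): 11110011111
Gen 3 (rule 89): 10011010001
Gen 4 (rule 169): 00010100100
Gen 5 (rule 54): 00111111110
Gen 6 (rule 89): 10100000011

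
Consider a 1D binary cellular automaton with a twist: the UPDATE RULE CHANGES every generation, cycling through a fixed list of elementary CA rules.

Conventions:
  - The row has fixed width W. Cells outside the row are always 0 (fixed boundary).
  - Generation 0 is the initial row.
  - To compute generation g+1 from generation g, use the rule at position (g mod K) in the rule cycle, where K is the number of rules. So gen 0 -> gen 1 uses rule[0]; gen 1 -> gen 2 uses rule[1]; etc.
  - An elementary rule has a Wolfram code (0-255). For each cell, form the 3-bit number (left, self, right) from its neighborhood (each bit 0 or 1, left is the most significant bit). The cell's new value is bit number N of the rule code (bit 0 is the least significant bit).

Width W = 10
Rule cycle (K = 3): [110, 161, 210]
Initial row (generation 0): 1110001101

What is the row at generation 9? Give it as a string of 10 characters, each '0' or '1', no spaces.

Gen 0: 1110001101
Gen 1 (rule 110): 1010011111
Gen 2 (rule 161): 0100001110
Gen 3 (rule 210): 1010010111
Gen 4 (rule 110): 1110111101
Gen 5 (rule 161): 0101011010
Gen 6 (rule 210): 1000001001
Gen 7 (rule 110): 1000011011
Gen 8 (rule 161): 0011000100
Gen 9 (rule 210): 0101101010

Answer: 0101101010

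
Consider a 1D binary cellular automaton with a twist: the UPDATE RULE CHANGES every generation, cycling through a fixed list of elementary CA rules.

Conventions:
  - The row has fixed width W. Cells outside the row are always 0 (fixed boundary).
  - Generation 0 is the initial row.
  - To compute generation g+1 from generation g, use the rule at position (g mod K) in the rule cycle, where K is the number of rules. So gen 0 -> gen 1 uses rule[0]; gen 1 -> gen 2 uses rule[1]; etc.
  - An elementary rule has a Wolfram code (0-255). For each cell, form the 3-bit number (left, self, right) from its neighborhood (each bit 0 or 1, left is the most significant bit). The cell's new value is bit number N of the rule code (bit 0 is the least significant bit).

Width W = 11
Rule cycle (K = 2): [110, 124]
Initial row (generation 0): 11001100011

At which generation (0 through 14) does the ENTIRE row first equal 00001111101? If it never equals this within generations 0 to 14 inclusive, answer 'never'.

Gen 0: 11001100011
Gen 1 (rule 110): 11011100111
Gen 2 (rule 124): 11110110101
Gen 3 (rule 110): 10011111111
Gen 4 (rule 124): 11010000001
Gen 5 (rule 110): 11110000011
Gen 6 (rule 124): 10011000011
Gen 7 (rule 110): 10111000111
Gen 8 (rule 124): 11101100101
Gen 9 (rule 110): 10111101111
Gen 10 (rule 124): 11100111001
Gen 11 (rule 110): 10101101011
Gen 12 (rule 124): 11111111111
Gen 13 (rule 110): 10000000001
Gen 14 (rule 124): 11000000001

Answer: never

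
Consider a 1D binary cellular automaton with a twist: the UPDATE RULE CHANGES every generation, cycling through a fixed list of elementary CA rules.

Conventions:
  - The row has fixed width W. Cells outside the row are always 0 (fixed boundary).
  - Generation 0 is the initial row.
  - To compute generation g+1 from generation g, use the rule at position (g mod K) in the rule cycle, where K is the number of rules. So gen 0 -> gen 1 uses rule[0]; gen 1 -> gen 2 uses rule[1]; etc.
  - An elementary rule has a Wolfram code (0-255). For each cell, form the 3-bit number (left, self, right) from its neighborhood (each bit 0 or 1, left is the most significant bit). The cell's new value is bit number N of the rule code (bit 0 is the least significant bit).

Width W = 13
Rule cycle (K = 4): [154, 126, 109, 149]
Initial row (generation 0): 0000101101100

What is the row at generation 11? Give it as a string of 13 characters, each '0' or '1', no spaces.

Gen 0: 0000101101100
Gen 1 (rule 154): 0001001001010
Gen 2 (rule 126): 0011111111111
Gen 3 (rule 109): 1010000000001
Gen 4 (rule 149): 1011111111101
Gen 5 (rule 154): 0011111111000
Gen 6 (rule 126): 0110000001100
Gen 7 (rule 109): 0110111101101
Gen 8 (rule 149): 0000011000001
Gen 9 (rule 154): 0000110100010
Gen 10 (rule 126): 0001111110111
Gen 11 (rule 109): 1101000011101

Answer: 1101000011101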